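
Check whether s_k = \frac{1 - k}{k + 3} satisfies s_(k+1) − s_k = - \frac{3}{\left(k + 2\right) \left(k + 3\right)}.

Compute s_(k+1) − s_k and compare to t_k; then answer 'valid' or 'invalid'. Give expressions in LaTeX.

s_(k+1) = -k/(k + 4)
s_(k+1) − s_k = -4/(k**2 + 7*k + 12)
(s_(k+1) − s_k) − t_k = (4 - k)/(k**3 + 9*k**2 + 26*k + 24)

Invalid: residual \frac{4 - k}{k^{3} + 9 k^{2} + 26 k + 24} ≠ 0.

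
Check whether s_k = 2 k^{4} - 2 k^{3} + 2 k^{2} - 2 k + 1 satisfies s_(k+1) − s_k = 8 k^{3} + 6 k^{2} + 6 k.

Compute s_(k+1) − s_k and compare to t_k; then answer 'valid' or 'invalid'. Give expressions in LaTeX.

Valid — Δs_k = t_k.

s_(k+1) = 2*k**4 + 6*k**3 + 8*k**2 + 4*k + 1
s_(k+1) − s_k = 2*k*(4*k**2 + 3*k + 3)
(s_(k+1) − s_k) − t_k = 0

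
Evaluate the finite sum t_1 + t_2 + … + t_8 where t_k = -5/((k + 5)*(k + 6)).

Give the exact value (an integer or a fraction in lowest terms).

Ratio r(k) = (k + 5)/(k + 7).
Normal form (A,B,C) = (k + 5, k + 7, 1).
Solve (k + 5)·f(k+1) − (k + 6)·f(k) = 1.
From deg A=1, deg B=1, deg C=0: d=1.
Solve for f: f(k) = k/5 (degree 1 ≤ 1).
Get s_k = R·t_k = -k/(k + 5) with R(k) = B(k−1)f(k)/C(k) = k*(k + 6)/5.
Check: Δs_k = -5/(k**2 + 11*k + 30). ✓
Telescoping: Σ = s_(9) − s_(1) = -9/14 − (-1/6) = -10/21.

Σ = -10/21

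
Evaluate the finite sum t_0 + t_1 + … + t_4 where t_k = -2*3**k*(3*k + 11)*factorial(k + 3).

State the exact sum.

Σ = -19595508

Ratio r(k) = 3*(k + 4)*(3*k + 14)/(3*k + 11).
So A=3*k + 12 and B=1, with C=k + 11/3.
Key eq: (3*k + 12)·f(k+1) = (1)·f(k) + (k + 11/3).
From deg A=1, deg B=0, deg C=1: d=0.
A polynomial solution: f(k) = 1/3.
Get s_k = R·t_k = -2*3**k*factorial(k + 3) with R(k) = B(k−1)f(k)/C(k) = 1/(3*k + 11).
Δs = -2*3**k*(3*k + 11)*factorial(k + 3), as required.
Sum = s_(5) − s_(0); s_(5) = -19595520, s_(0) = -12 ⇒ -19595508.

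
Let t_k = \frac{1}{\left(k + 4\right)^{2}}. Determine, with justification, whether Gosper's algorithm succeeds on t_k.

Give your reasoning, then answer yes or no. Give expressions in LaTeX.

No; the coefficient equations for f are inconsistent.

Step 1: r(k) = (k + 4)**2/(k + 5)**2.
Gosper form: A/B · C(k+1)/C(k) with A=k**2 + 8*k + 16, B=k**2 + 10*k + 25, C=1.
f must satisfy (k**2 + 8*k + 16)·f(k+1) − (k**2 + 8*k + 16)·f(k) = 1.
From deg A=2, deg B=2, deg C=0: d=0.
f = c0 ⇒ A·f(k+1) − B(k−1)·f(k) − C = -1. The system {-1 = 0} is inconsistent; no antidifference.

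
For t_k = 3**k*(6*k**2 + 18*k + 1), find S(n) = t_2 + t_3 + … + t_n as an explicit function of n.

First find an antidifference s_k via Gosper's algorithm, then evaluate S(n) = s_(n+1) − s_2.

S(n) = 9*3**n*n**2 + 18*3**n*n - 3*3**n - 72

t_(k+1)/t_k = 3*(6*k**2 + 30*k + 25)/(6*k**2 + 18*k + 1).
Normal form (A,B,C) = (3, 1, k**2 + 3*k + 1/6).
Need (3)·f(k+1) − (1)·f(k) = k**2 + 3*k + 1/6.
deg f ≤ 2 (via 0,0,2).
Match coefficients ⇒ f(k) = (3*k**2 - 4)/6.
Certificate R = B(k−1)f/C = (3*k**2 - 4)/(6*k**2 + 18*k + 1) gives s_k = 3**k*(3*k**2 - 4).
Check: Δs_k = 3**k*(6*k**2 + 18*k + 1). ✓
Telescope: S(n) = s_(n+1) − s_(2) = 3**(n + 1)*(3*n**2 + 6*n - 1) − (72) = 9*3**n*n**2 + 18*3**n*n - 3*3**n - 72.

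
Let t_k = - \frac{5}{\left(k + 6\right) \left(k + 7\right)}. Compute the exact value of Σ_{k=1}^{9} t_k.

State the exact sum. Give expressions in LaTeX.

t_(k+1)/t_k = (k + 6)/(k + 8).
Normal form (A,B,C) = (k + 6, k + 8, 1).
f must satisfy (k + 6)·f(k+1) − (k + 7)·f(k) = 1.
d = 1 from the (1,1,0) case.
Solve for f: f(k) = k/6 (degree 1 ≤ 1).
Get s_k = R·t_k = -5*k/(6*k + 36) with R(k) = B(k−1)f(k)/C(k) = k*(k + 7)/6.
Δs = -5/(k**2 + 13*k + 42), as required.
Evaluate s at k=10 and k=1: -25/48 and -5/42; difference -45/112.

Σ = -45/112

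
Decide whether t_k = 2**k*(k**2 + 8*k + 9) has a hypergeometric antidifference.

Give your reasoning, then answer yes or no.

Yes. s_k = 2**k*(k**2 + 4*k - 1).

Step 1: r(k) = 2*(k**2 + 10*k + 18)/(k**2 + 8*k + 9).
A = 2, B = 1, C = k**2 + 8*k + 9.
f must satisfy (2)·f(k+1) − (1)·f(k) = k**2 + 8*k + 9.
From deg A=0, deg B=0, deg C=2: d=2.
Match coefficients ⇒ f(k) = k**2 + 4*k - 1.
Then R = B(k−1)f/C = (k**2 + 4*k - 1)/(k**2 + 8*k + 9), so s_k = R(k)·t_k = 2**k*(k**2 + 4*k - 1).
s_(k+1) − s_k = 2**k*(k**2 + 8*k + 9) = t_k.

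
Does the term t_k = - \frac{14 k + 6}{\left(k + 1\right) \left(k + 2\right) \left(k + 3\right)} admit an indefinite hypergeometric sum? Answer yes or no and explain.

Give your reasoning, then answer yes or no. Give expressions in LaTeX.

t_(k+1)/t_k = (k + 1)*(7*k + 10)/((k + 4)*(7*k + 3)).
Take A(k)=k + 1, B(k)=k + 4, C(k)=k + 3/7.
Set up (k + 1)·f(k+1) − (k + 3)·f(k) − (k + 3/7) = 0.
d = 2 from the (1,1,1) case.
Coefficient equations give f(k) = k*(5*k + 1)/14.
Certificate R = B(k−1)f/C = k*(k + 3)*(5*k + 1)/(2*(7*k + 3)) gives s_k = -k*(5*k + 1)/((k + 1)*(k + 2)).
s_(k+1) − s_k = 2*(-7*k - 3)/(k**3 + 6*k**2 + 11*k + 6) = t_k.

Yes. s_k = - \frac{k \left(5 k + 1\right)}{\left(k + 1\right) \left(k + 2\right)}.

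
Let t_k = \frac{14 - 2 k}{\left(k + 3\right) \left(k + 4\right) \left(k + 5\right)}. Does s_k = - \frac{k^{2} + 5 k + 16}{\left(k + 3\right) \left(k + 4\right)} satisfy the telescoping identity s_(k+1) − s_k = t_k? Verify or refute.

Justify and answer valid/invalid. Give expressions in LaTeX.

valid (s_(k+1) − s_k reduces to t_k)

s_(k+1) = (-5*k - (k + 1)**2 - 21)/((k + 4)*(k + 5))
s_(k+1) − s_k = 2*(7 - k)/(k**3 + 12*k**2 + 47*k + 60)
(s_(k+1) − s_k) − t_k = 0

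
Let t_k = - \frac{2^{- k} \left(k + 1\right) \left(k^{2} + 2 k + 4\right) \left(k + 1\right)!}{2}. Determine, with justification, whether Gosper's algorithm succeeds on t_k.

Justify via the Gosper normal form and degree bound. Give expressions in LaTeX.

t_(k+1)/t_k = (k + 2)**2*(k + (k + 1)**2/2 + 3)/((k + 1)*(k**2 + 2*k + 4)).
Factor: A=k/2 + 1; B=1; C=k**3 + 3*k**2 + 6*k + 4.
Set up (k/2 + 1)·f(k+1) − (1)·f(k) − (k**3 + 3*k**2 + 6*k + 4) = 0.
Degrees (1,0,3) ⇒ d ≤ 2.
A polynomial solution: f(k) = 2*k*(k + 1).
Get s_k = R·t_k = -k*(k + 1)*factorial(k + 1)/2**k with R(k) = B(k−1)f(k)/C(k) = 2*k/(k**2 + 2*k + 4).
Δs = -(k + 1)*(k**2 + 2*k + 4)*factorial(k + 1)/(2*2**k), as required.

Yes. s_k = - 2^{- k} k \left(k + 1\right) \left(k + 1\right)!.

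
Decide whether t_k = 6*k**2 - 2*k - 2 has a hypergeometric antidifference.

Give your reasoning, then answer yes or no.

Yes. s_k = 2*k**2*(k - 2).

The ratio is (k - 3*(k + 1)**2 + 2)/(-3*k**2 + k + 1).
Take A(k)=1, B(k)=1, C(k)=k**2 - k/3 - 1/3.
f must satisfy (1)·f(k+1) − (1)·f(k) = k**2 - k/3 - 1/3.
From deg A=0, deg B=0, deg C=2: d=3.
Solve for f: f(k) = k**2*(k - 2)/3 (degree 3 ≤ 3).
Certificate R = B(k−1)f/C = k**2*(k - 2)/(3*k**2 - k - 1) gives s_k = 2*k**2*(k - 2).
Check: Δs_k = 6*k**2 - 2*k - 2. ✓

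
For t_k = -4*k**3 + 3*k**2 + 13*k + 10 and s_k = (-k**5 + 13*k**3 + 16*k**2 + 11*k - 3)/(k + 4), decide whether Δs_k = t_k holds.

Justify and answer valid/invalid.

s_(k+1) = (11*k - (k + 1)**5 + 13*(k + 1)**3 + 16*(k + 1)**2 + 8)/(k + 5)
s_(k+1) − s_k = (-4*k**5 - 30*k**4 - 24*k**3 + 166*k**2 + 292*k + 159)/(k**2 + 9*k + 20)
(s_(k+1) − s_k) − t_k = (3*k**4 + 16*k**3 - 21*k**2 - 58*k - 41)/(k**2 + 9*k + 20)

Invalid: residual (3*k**4 + 16*k**3 - 21*k**2 - 58*k - 41)/(k**2 + 9*k + 20) ≠ 0.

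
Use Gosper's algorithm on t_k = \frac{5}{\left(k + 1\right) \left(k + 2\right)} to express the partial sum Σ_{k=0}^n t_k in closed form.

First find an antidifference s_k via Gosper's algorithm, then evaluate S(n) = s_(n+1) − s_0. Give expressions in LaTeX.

S(n) = \frac{5 \left(n + 1\right)}{n + 2}

Compute t_(k+1)/t_k: get (k + 1)/(k + 3).
Normal form (A,B,C) = (k + 1, k + 3, 1).
Set up (k + 1)·f(k+1) − (k + 2)·f(k) − (1) = 0.
From deg A=1, deg B=1, deg C=0: d=1.
A polynomial solution: f(k) = k.
So s_k = (B(k−1)f/C)·t_k = (k*(k + 2))·t_k = 5*k/(k + 1).
s_(k+1) − s_k = 5/(k**2 + 3*k + 2) = t_k.
Evaluate: s_(n+1) = 5*(n + 1)/(n + 2); subtract s_(0) = 0 ⇒ S(n) = 5*(n + 1)/(n + 2).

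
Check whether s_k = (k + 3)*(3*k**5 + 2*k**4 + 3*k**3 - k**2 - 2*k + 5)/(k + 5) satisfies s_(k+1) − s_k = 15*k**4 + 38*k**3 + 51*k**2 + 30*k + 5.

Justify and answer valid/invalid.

s_(k+1) = (3*k**6 + 29*k**5 + 109*k**4 + 214*k**3 + 228*k**2 + 122*k + 40)/(k + 6)
s_(k+1) − s_k = (15*k**6 + 179*k**5 + 697*k**4 + 1255*k**3 + 1293*k**2 + 641*k + 110)/(k**2 + 11*k + 30)
(s_(k+1) − s_k) − t_k = 2*(-12*k**5 - 111*k**4 - 238*k**3 - 286*k**2 - 157*k - 20)/(k**2 + 11*k + 30)

Invalid: residual 2*(-12*k**5 - 111*k**4 - 238*k**3 - 286*k**2 - 157*k - 20)/(k**2 + 11*k + 30) ≠ 0.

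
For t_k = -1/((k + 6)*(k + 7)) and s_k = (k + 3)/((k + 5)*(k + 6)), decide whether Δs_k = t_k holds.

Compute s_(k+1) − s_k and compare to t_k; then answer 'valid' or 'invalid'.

s_(k+1) = (k + 4)/((k + 6)*(k + 7))
s_(k+1) − s_k = (-k - 1)/(k**3 + 18*k**2 + 107*k + 210)
(s_(k+1) − s_k) − t_k = 4/(k**3 + 18*k**2 + 107*k + 210)

Invalid: residual 4/(k**3 + 18*k**2 + 107*k + 210) ≠ 0.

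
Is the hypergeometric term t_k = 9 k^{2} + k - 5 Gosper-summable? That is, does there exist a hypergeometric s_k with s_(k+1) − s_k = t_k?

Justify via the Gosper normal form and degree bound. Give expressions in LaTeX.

Step 1: r(k) = (k + 9*(k + 1)**2 - 4)/(9*k**2 + k - 5).
Take A(k)=1, B(k)=1, C(k)=k**2 + k/9 - 5/9.
f must satisfy (1)·f(k+1) − (1)·f(k) = k**2 + k/9 - 5/9.
Degrees (0,0,2) ⇒ d ≤ 3.
Solve for f: f(k) = k*(k - 2)*(3*k + 2)/9 (degree 3 ≤ 3).
Then R = B(k−1)f/C = k*(k - 2)*(3*k + 2)/(9*k**2 + k - 5), so s_k = R(k)·t_k = k*(3*k**2 - 4*k - 4).
Δs = 9*k**2 + k - 5, as required.

Yes. s_k = k \left(3 k^{2} - 4 k - 4\right).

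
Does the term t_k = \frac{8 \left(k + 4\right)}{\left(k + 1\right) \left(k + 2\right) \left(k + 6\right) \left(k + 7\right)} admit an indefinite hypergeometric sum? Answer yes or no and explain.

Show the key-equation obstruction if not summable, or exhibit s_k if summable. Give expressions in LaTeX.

Yes. s_k = \frac{2 k \left(k + 7\right)}{3 \left(k^{2} + 7 k + 6\right)}.

t_(k+1)/t_k = (k + 1)*(k + 5)*(k + 6)/((k + 3)*(k + 4)*(k + 8)).
Gosper form: A/B · C(k+1)/C(k) with A=k + 1, B=k + 8, C=k**4 + 16*k**3 + 95*k**2 + 248*k + 240.
Solve (k + 1)·f(k+1) − (k + 7)·f(k) = k**4 + 16*k**3 + 95*k**2 + 248*k + 240.
Bound: deg f ≤ 6.
Solving with deg f ≤ 6: f(k) = k*(k + 2)*(k + 3)*(k + 4)*(k + 5)*(k + 7)/12.
Get s_k = R·t_k = 2*k*(k + 7)/(3*(k**2 + 7*k + 6)) with R(k) = B(k−1)f(k)/C(k) = k*(k + 2)*(k + 7)**2/(12*(k + 4)).
Verify: 8*(k + 4)/(k**4 + 16*k**3 + 83*k**2 + 152*k + 84) matches t_k.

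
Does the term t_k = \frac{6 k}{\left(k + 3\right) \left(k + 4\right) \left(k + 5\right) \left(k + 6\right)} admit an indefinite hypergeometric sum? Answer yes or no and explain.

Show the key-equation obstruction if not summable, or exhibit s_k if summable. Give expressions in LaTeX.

Yes. s_k = \frac{k \left(k^{2} + 12 k - 13\right)}{20 \left(k + 3\right) \left(k + 4\right) \left(k + 5\right)}.

Step 1: r(k) = (k + 1)*(k + 3)/(k*(k + 7)).
Normal form (A,B,C) = (k + 3, k + 7, k).
f must satisfy (k + 3)·f(k+1) − (k + 6)·f(k) = k.
d = 3 from the (1,1,1) case.
Match coefficients ⇒ f(k) = k*(k - 1)*(k + 13)/120.
Then R = B(k−1)f/C = (k - 1)*(k + 6)*(k + 13)/120, so s_k = R(k)·t_k = k*(k**2 + 12*k - 13)/(20*(k + 3)*(k + 4)*(k + 5)).
s_(k+1) − s_k = 6*k/(k**4 + 18*k**3 + 119*k**2 + 342*k + 360) = t_k.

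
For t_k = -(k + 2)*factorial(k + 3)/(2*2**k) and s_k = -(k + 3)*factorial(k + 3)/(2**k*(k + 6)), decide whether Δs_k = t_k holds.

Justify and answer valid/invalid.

Invalid: residual 3*(k**2 + 8*k + 10)*factorial(k + 3)/(2*2**k*(k + 6)*(k + 7)) ≠ 0.

s_(k+1) = -(k + 4)*factorial(k + 4)/(2*2**k*(k + 7))
s_(k+1) − s_k = -(k**3 + 12*k**2 + 44*k + 54)*factorial(k + 3)/(2*2**k*(k + 6)*(k + 7))
(s_(k+1) − s_k) − t_k = 3*(k**2 + 8*k + 10)*factorial(k + 3)/(2*2**k*(k + 6)*(k + 7))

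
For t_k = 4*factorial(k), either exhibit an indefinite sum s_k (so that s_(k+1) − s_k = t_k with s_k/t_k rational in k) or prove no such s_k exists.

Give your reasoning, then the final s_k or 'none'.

Ratio r(k) = k + 1.
Gosper form: A/B · C(k+1)/C(k) with A=k + 1, B=1, C=1.
Key eq: (k + 1)·f(k+1) = (1)·f(k) + (1).
deg f ≤ -1 (via 1,0,0).
deg f ≤ -1 is impossible — no certificate.

none — t_k is not Gosper-summable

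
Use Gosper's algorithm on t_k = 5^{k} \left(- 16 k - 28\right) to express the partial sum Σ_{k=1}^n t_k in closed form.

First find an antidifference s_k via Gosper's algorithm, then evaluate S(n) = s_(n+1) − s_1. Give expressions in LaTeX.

Step 1: r(k) = 5*(4*k + 11)/(4*k + 7).
Take A(k)=5, B(k)=1, C(k)=k + 7/4.
f must satisfy (5)·f(k+1) − (1)·f(k) = k + 7/4.
deg f ≤ 1 (via 0,0,1).
Match coefficients ⇒ f(k) = (2*k + 1)/8.
So s_k = (B(k−1)f/C)·t_k = ((2*k + 1)/(2*(4*k + 7)))·t_k = 5**k*(-4*k - 2).
Verify: 5**k*(-16*k - 28) matches t_k.
Σ_(k=1)^n t_k = s_(n+1) − s_(1) = (5**(n + 1)*(-4*n - 6)) − (-30), i.e. -20*5**n*n - 30*5**n + 30.

S(n) = - 20 \cdot 5^{n} n - 30 \cdot 5^{n} + 30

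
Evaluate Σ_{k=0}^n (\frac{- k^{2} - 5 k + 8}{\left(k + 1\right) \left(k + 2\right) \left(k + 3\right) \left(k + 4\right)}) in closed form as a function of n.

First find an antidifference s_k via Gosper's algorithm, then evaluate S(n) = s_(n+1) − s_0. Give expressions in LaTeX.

S(n) = \frac{n^{3} + 15 n^{2} + 62 n + 48}{6 \left(n^{3} + 9 n^{2} + 26 n + 24\right)}

r(k) = (k + 1)*(5*k + (k + 1)**2 - 3)/((k + 5)*(k**2 + 5*k - 8)) after simplifying.
Gosper form: A/B · C(k+1)/C(k) with A=k + 1, B=k + 5, C=k**2 + 5*k - 8.
f must satisfy (k + 1)·f(k+1) − (k + 4)·f(k) = k**2 + 5*k - 8.
Degrees (1,1,2) ⇒ d ≤ 3.
Solving with deg f ≤ 3: f(k) = -k*(k + 5)*(k + 7)/6.
Certificate R = B(k−1)f/C = -k*(k + 4)*(k + 5)*(k + 7)/(6*(k**2 + 5*k - 8)) gives s_k = k*(k**2 + 12*k + 35)/(6*(k + 1)*(k + 2)*(k + 3)).
Δs = (-k**2 - 5*k + 8)/(k**4 + 10*k**3 + 35*k**2 + 50*k + 24), as required.
Telescope: S(n) = s_(n+1) − s_(0) = (n**3 + 15*n**2 + 62*n + 48)/(6*(n**3 + 9*n**2 + 26*n + 24)) − (0) = (n**3 + 15*n**2 + 62*n + 48)/(6*(n**3 + 9*n**2 + 26*n + 24)).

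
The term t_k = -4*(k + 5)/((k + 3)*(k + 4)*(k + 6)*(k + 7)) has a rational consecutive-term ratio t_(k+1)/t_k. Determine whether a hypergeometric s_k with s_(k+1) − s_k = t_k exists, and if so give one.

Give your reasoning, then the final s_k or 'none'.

s_k = k*(-k - 9)/(9*(k**2 + 9*k + 18))

t_(k+1)/t_k = (k + 3)*(k + 6)**2/((k + 5)**2*(k + 8)).
Gosper form: A/B · C(k+1)/C(k) with A=k + 3, B=k + 8, C=k**2 + 10*k + 25.
Need (k + 3)·f(k+1) − (k + 7)·f(k) = k**2 + 10*k + 25.
Bound: deg f ≤ 4.
Match coefficients ⇒ f(k) = k*(k + 4)*(k + 5)*(k + 9)/36.
Get s_k = R·t_k = k*(-k - 9)/(9*(k**2 + 9*k + 18)) with R(k) = B(k−1)f(k)/C(k) = k*(k + 4)*(k + 7)*(k + 9)/(36*(k + 5)).
Check: Δs_k = 4*(-k - 5)/(k**4 + 20*k**3 + 145*k**2 + 450*k + 504). ✓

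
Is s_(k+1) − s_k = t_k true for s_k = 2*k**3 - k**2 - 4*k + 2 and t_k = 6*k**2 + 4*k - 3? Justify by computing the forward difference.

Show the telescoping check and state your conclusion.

s_(k+1) = 2*k**3 + 5*k**2 - 1
s_(k+1) − s_k = 6*k**2 + 4*k - 3
(s_(k+1) − s_k) − t_k = 0

valid; difference matches t_k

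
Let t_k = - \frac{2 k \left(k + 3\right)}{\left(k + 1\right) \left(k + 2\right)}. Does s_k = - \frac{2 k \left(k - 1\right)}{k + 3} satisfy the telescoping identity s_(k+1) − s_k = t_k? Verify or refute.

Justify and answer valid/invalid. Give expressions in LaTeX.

Invalid: residual \frac{4 k \left(5 k + 11\right)}{k^{4} + 10 k^{3} + 35 k^{2} + 50 k + 24} ≠ 0.

s_(k+1) = -2*k*(k + 1)/(k + 4)
s_(k+1) − s_k = 2*k*(-k - 7)/(k**2 + 7*k + 12)
(s_(k+1) − s_k) − t_k = 4*k*(5*k + 11)/(k**4 + 10*k**3 + 35*k**2 + 50*k + 24)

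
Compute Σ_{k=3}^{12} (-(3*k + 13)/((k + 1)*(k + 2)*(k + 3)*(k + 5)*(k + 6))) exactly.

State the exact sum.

Σ = -181/30240

t_(k+1)/t_k = (k + 1)*(k + 5)*(3*k + 16)/((k + 4)*(k + 7)*(3*k + 13)).
A = k + 1, B = k + 7, C = k**2 + 25*k/3 + 52/3.
Solve (k + 1)·f(k+1) − (k + 6)·f(k) = k**2 + 25*k/3 + 52/3.
deg f ≤ 5 (via 1,1,2).
Coefficient equations give f(k) = k*(k + 3)*(k + 4)*(k**2 + 8*k + 17)/30.
Certificate R = B(k−1)f/C = k*(k + 3)*(k + 6)*(k**2 + 8*k + 17)/(10*(3*k + 13)) gives s_k = k*(-k**2 - 8*k - 17)/(10*(k**3 + 8*k**2 + 17*k + 10)).
s_(k+1) − s_k = (-3*k - 13)/(k**5 + 17*k**4 + 107*k**3 + 307*k**2 + 396*k + 180) = t_k.
Sum = s_(13) − s_(3); s_(13) = -377/3780, s_(3) = -3/32 ⇒ -181/30240.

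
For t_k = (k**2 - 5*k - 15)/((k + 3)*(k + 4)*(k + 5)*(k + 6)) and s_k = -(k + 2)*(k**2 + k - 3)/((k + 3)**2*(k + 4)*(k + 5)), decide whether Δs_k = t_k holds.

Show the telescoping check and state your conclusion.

s_(k+1) = -(k + 3)*(k + (k + 1)**2 - 2)/((k + 4)**2*(k + 5)*(k + 6))
s_(k+1) − s_k = (k**4 - 43*k**2 - 138*k - 117)/(k**6 + 25*k**5 + 257*k**4 + 1391*k**3 + 4182*k**2 + 6624*k + 4320)
(s_(k+1) − s_k) − t_k = (-2*k**3 - 5*k**2 + 27*k + 63)/(k**6 + 25*k**5 + 257*k**4 + 1391*k**3 + 4182*k**2 + 6624*k + 4320)

Invalid: residual (-2*k**3 - 5*k**2 + 27*k + 63)/(k**6 + 25*k**5 + 257*k**4 + 1391*k**3 + 4182*k**2 + 6624*k + 4320) ≠ 0.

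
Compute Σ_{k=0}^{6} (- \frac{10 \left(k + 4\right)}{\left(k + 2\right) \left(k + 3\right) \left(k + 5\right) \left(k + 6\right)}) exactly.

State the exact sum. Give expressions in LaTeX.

The ratio is (k + 2)*(k + 5)**2/((k + 4)**2*(k + 7)).
Factor: A=k + 2; B=k + 7; C=k**2 + 8*k + 16.
Set up (k + 2)·f(k+1) − (k + 6)·f(k) − (k**2 + 8*k + 16) = 0.
deg f ≤ 4 (via 1,1,2).
Solve for f: f(k) = k*(k + 3)*(k + 4)*(k + 7)/20 (degree 4 ≤ 4).
R(k) = B(k−1)·f(k)/C(k) = k*(k + 3)*(k + 6)*(k + 7)/(20*(k + 4)); s_k = R·t_k = k*(-k - 7)/(2*(k**2 + 7*k + 10)).
s_(k+1) − s_k = 10*(-k - 4)/(k**4 + 16*k**3 + 91*k**2 + 216*k + 180) = t_k.
Telescoping: Σ = s_(7) − s_(0) = -49/108 − (0) = -49/108.

Σ = -49/108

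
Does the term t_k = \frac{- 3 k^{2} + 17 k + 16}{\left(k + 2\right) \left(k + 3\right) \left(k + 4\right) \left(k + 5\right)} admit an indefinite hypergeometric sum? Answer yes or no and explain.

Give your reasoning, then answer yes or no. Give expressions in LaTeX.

Yes. s_k = \frac{k \left(k^{2} + 27 k + 20\right)}{6 \left(k + 2\right) \left(k + 3\right) \left(k + 4\right)}.

Ratio r(k) = (k + 2)*(17*k - 3*(k + 1)**2 + 33)/((k + 6)*(-3*k**2 + 17*k + 16)).
Gosper form: A/B · C(k+1)/C(k) with A=k + 2, B=k + 6, C=k**2 - 17*k/3 - 16/3.
Key eq: (k + 2)·f(k+1) = (k + 5)·f(k) + (k**2 - 17*k/3 - 16/3).
Bound: deg f ≤ 3.
Match coefficients ⇒ f(k) = -k*(k**2 + 27*k + 20)/18.
R(k) = B(k−1)·f(k)/C(k) = -k*(k + 5)*(k**2 + 27*k + 20)/(6*(3*k**2 - 17*k - 16)); s_k = R·t_k = k*(k**2 + 27*k + 20)/(6*(k + 2)*(k + 3)*(k + 4)).
Check: Δs_k = (-3*k**2 + 17*k + 16)/(k**4 + 14*k**3 + 71*k**2 + 154*k + 120). ✓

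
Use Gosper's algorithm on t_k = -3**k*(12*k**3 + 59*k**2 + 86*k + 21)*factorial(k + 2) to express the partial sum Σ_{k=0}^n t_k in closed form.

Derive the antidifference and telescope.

The ratio is 3*(12*k**4 + 131*k**3 + 525*k**2 + 898*k + 534)/(12*k**3 + 59*k**2 + 86*k + 21).
Take A(k)=3*k + 9, B(k)=1, C(k)=k**3 + 59*k**2/12 + 43*k/6 + 7/4.
Key eq: (3*k + 9)·f(k+1) = (1)·f(k) + (k**3 + 59*k**2/12 + 43*k/6 + 7/4).
From deg A=1, deg B=0, deg C=3: d=2.
Solve for f: f(k) = (k + 1)*(4*k - 3)/12 (degree 2 ≤ 2).
Certificate R = B(k−1)f/C = (k + 1)*(4*k - 3)/(12*k**3 + 59*k**2 + 86*k + 21) gives s_k = -3**k*(k + 1)*(4*k - 3)*factorial(k + 2).
s_(k+1) − s_k = -3**k*(12*k**3 + 59*k**2 + 86*k + 21)*factorial(k + 2) = t_k.
Evaluate: s_(n+1) = -3**(n + 1)*(n + 2)*(4*n + 1)*factorial(n + 3); subtract s_(0) = 6 ⇒ S(n) = -12*3**n*n**2*factorial(n + 3) - 27*3**n*n*factorial(n + 3) - 6*3**n*factorial(n + 3) - 6.

S(n) = -12*3**n*n**2*factorial(n + 3) - 27*3**n*n*factorial(n + 3) - 6*3**n*factorial(n + 3) - 6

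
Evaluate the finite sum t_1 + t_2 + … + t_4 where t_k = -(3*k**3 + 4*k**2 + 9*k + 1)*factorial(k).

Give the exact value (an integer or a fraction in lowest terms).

The ratio is (3*k**4 + 16*k**3 + 39*k**2 + 43*k + 17)/(3*k**3 + 4*k**2 + 9*k + 1).
A = k + 1, B = 1, C = k**3 + 4*k**2/3 + 3*k + 1/3.
Need (k + 1)·f(k+1) − (1)·f(k) = k**3 + 4*k**2/3 + 3*k + 1/3.
Bound: deg f ≤ 2.
Match coefficients ⇒ f(k) = (3*k**2 - 2*k + 2)/3.
Then R = B(k−1)f/C = (3*k**2 - 2*k + 2)/(3*k**3 + 4*k**2 + 9*k + 1), so s_k = R(k)·t_k = -(3*k**2 - 2*k + 2)*factorial(k).
Δs = -(3*k**3 + 4*k**2 + 9*k + 1)*factorial(k), as required.
Σ_(k=1)^(4) t_k = s_(5) − s_(1) = -8040 − (-3) = -8037.

Σ = -8037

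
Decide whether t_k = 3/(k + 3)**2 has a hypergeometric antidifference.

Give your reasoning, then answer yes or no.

No; the coefficient equations for f are inconsistent.

Step 1: r(k) = (k + 3)**2/(k + 4)**2.
Gosper form: A/B · C(k+1)/C(k) with A=k**2 + 6*k + 9, B=k**2 + 8*k + 16, C=1.
Need (k**2 + 6*k + 9)·f(k+1) − (k**2 + 6*k + 9)·f(k) = 1.
Degrees (2,2,0) ⇒ d ≤ 0.
Generic f = c0 gives residual -1; -1 = 0 cannot hold, so t_k is not Gosper-summable.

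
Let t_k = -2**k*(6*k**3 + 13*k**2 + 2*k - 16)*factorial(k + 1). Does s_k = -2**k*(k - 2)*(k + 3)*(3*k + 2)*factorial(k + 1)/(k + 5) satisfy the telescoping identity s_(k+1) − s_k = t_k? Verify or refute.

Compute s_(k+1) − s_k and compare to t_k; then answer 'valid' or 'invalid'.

s_(k+1) = -2**(k + 1)*(k - 1)*(k + 4)*(3*k + 5)*factorial(k + 2)/(k + 6)
s_(k+1) − s_k = -2**k*(6*k**5 + 67*k**4 + 239*k**3 + 268*k**2 - 112*k - 328)*factorial(k + 1)/((k + 5)*(k + 6))
(s_(k+1) − s_k) − t_k = 2**(k + 1)*(6*k**4 + 43*k**3 + 64*k**2 - 2*k - 76)*factorial(k + 1)/((k + 5)*(k + 6))

Invalid: residual 2**(k + 1)*(6*k**4 + 43*k**3 + 64*k**2 - 2*k - 76)*factorial(k + 1)/((k + 5)*(k + 6)) ≠ 0.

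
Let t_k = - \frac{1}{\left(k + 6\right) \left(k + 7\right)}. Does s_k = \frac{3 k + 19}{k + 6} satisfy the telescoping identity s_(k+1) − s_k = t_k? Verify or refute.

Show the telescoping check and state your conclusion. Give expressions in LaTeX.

valid (s_(k+1) − s_k reduces to t_k)

s_(k+1) = (3*k + 22)/(k + 7)
s_(k+1) − s_k = -1/(k**2 + 13*k + 42)
(s_(k+1) − s_k) − t_k = 0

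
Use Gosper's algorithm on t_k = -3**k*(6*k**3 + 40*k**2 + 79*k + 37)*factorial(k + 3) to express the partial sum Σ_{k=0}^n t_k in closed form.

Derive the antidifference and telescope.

S(n) = -6*3**n*n**2*factorial(n + 4) - 18*3**n*n*factorial(n + 4) - 9*3**n*factorial(n + 4) - 6

Ratio r(k) = 3*(6*k**4 + 82*k**3 + 409*k**2 + 870*k + 648)/(6*k**3 + 40*k**2 + 79*k + 37).
Factor: A=3*k + 12; B=1; C=k**3 + 20*k**2/3 + 79*k/6 + 37/6.
Key eq: (3*k + 12)·f(k+1) = (1)·f(k) + (k**3 + 20*k**2/3 + 79*k/6 + 37/6).
Bound: deg f ≤ 2.
Match coefficients ⇒ f(k) = (2*k**2 + 2*k - 1)/6.
So s_k = (B(k−1)f/C)·t_k = ((2*k**2 + 2*k - 1)/(6*k**3 + 40*k**2 + 79*k + 37))·t_k = -3**k*(2*k**2 + 2*k - 1)*factorial(k + 3).
Verify: -3**k*(6*k**3 + 40*k**2 + 79*k + 37)*factorial(k + 3) matches t_k.
Σ_(k=0)^n t_k = s_(n+1) − s_(0) = (-3**(n + 1)*(2*n**2 + 6*n + 3)*factorial(n + 4)) − (6), i.e. -6*3**n*n**2*factorial(n + 4) - 18*3**n*n*factorial(n + 4) - 9*3**n*factorial(n + 4) - 6.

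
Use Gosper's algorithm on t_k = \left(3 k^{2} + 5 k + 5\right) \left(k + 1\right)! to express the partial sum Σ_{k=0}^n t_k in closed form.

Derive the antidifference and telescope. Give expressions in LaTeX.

t_(k+1)/t_k = (k + 2)*(5*k + 3*(k + 1)**2 + 10)/(3*k**2 + 5*k + 5).
Take A(k)=k + 2, B(k)=1, C(k)=k**2 + 5*k/3 + 5/3.
Need (k + 2)·f(k+1) − (1)·f(k) = k**2 + 5*k/3 + 5/3.
d = 1 from the (1,0,2) case.
A polynomial solution: f(k) = (3*k - 1)/3.
Certificate R = B(k−1)f/C = (3*k - 1)/(3*k**2 + 5*k + 5) gives s_k = (3*k - 1)*factorial(k + 1).
Check: Δs_k = (3*k**2 + 5*k + 5)*factorial(k + 1). ✓
s_(n+1) = (3*n + 2)*factorial(n + 2) and s_(0) = -1, so S(n) = 3*n*factorial(n + 2) + 2*factorial(n + 2) + 1.

S(n) = 3 n \left(n + 2\right)! + 2 \left(n + 2\right)! + 1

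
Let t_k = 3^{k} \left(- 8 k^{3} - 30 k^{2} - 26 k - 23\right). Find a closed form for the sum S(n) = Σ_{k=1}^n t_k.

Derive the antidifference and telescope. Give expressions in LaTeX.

t_(k+1)/t_k = 3*(8*k**3 + 54*k**2 + 110*k + 87)/(8*k**3 + 30*k**2 + 26*k + 23).
Factor: A=3; B=1; C=k**3 + 15*k**2/4 + 13*k/4 + 23/8.
Key eq: (3)·f(k+1) = (1)·f(k) + (k**3 + 15*k**2/4 + 13*k/4 + 23/8).
d = 3 from the (0,0,3) case.
A polynomial solution: f(k) = (4*k**3 - 3*k**2 + 4*k + 4)/8.
So s_k = (B(k−1)f/C)·t_k = ((4*k**3 - 3*k**2 + 4*k + 4)/(8*k**3 + 30*k**2 + 26*k + 23))·t_k = 3**k*(-4*k**3 + 3*k**2 - 4*k - 4).
Check: Δs_k = 3**k*(-8*k**3 - 30*k**2 - 26*k - 23). ✓
s_(n+1) = 3**(n + 1)*(-4*n**3 - 9*n**2 - 10*n - 9) and s_(1) = -27, so S(n) = -12*3**n*n**3 - 27*3**n*n**2 - 30*3**n*n - 27*3**n + 27.

S(n) = - 12 \cdot 3^{n} n^{3} - 27 \cdot 3^{n} n^{2} - 30 \cdot 3^{n} n - 27 \cdot 3^{n} + 27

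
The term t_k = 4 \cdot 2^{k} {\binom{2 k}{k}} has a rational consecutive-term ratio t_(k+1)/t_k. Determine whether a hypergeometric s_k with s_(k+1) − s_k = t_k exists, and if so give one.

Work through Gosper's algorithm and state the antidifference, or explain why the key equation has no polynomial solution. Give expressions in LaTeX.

none (Gosper's algorithm certifies no s_k)

t_(k+1)/t_k = 4*(2*k + 1)/(k + 1).
A = 8*k + 4, B = k + 1, C = 1.
Need (8*k + 4)·f(k+1) − (k)·f(k) = 1.
d = -1 from the (1,1,0) case.
d = -1 < 0 ⇒ no nonzero polynomial f; not summable.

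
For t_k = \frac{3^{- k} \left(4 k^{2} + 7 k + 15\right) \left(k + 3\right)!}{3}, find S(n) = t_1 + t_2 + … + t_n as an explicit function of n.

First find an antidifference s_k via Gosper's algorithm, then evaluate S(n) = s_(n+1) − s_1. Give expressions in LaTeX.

Ratio r(k) = (k + 4)*(7*k + 4*(k + 1)**2 + 22)/(3*(4*k**2 + 7*k + 15)).
A = k/3 + 4/3, B = 1, C = k**2 + 7*k/4 + 15/4.
Solve (k/3 + 4/3)·f(k+1) − (1)·f(k) = k**2 + 7*k/4 + 15/4.
From deg A=1, deg B=0, deg C=2: d=1.
Coefficient equations give f(k) = 3*(4*k - 1)/4.
Then R = B(k−1)f/C = 3*(4*k - 1)/(4*k**2 + 7*k + 15), so s_k = R(k)·t_k = (4*k - 1)*factorial(k + 3)/3**k.
Check: Δs_k = (4*k**2 + 7*k + 15)*factorial(k + 3)/(3*3**k). ✓
Σ_(k=1)^n t_k = s_(n+1) − s_(1) = (3**(-n - 1)*(4*n + 3)*factorial(n + 4)) − (24), i.e. -24 + 4*n*factorial(n + 4)/(3*3**n) + factorial(n + 4)/3**n.

S(n) = -24 + \frac{4 \cdot 3^{- n} n \left(n + 4\right)!}{3} + 3^{- n} \left(n + 4\right)!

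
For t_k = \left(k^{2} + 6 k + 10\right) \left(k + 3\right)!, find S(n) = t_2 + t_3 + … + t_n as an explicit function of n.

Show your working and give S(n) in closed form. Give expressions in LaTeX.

t_(k+1)/t_k = (k + 4)*(6*k + (k + 1)**2 + 16)/(k**2 + 6*k + 10).
So A=k + 4 and B=1, with C=k**2 + 6*k + 10.
Set up (k + 4)·f(k+1) − (1)·f(k) − (k**2 + 6*k + 10) = 0.
deg f ≤ 1 (via 1,0,2).
Solve for f: f(k) = k + 2 (degree 1 ≤ 1).
Certificate R = B(k−1)f/C = (k + 2)/(k**2 + 6*k + 10) gives s_k = (k + 2)*factorial(k + 3).
Δs = (k**2 + 6*k + 10)*factorial(k + 3), as required.
s_(n+1) = (n + 3)*factorial(n + 4) and s_(2) = 480, so S(n) = n*factorial(n + 4) + 3*factorial(n + 4) - 480.

S(n) = n \left(n + 4\right)! + 3 \left(n + 4\right)! - 480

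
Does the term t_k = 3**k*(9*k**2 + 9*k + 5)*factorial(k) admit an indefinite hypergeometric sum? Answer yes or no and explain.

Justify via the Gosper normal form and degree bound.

Yes. s_k = 3**k*(3*k - 2)*factorial(k).

The ratio is 3*(9*k**3 + 36*k**2 + 50*k + 23)/(9*k**2 + 9*k + 5).
Factor: A=3*k + 3; B=1; C=k**2 + k + 5/9.
Solve (3*k + 3)·f(k+1) − (1)·f(k) = k**2 + k + 5/9.
d = 1 from the (1,0,2) case.
Solving with deg f ≤ 1: f(k) = (3*k - 2)/9.
R(k) = B(k−1)·f(k)/C(k) = (3*k - 2)/(9*k**2 + 9*k + 5); s_k = R·t_k = 3**k*(3*k - 2)*factorial(k).
s_(k+1) − s_k = 3**k*(9*k**2 + 9*k + 5)*factorial(k) = t_k.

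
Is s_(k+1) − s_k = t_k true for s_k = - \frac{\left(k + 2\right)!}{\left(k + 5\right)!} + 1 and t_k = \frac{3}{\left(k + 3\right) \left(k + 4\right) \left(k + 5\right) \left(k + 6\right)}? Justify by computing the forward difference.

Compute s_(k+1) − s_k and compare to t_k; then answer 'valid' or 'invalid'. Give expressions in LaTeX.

Valid — Δs_k = t_k.

s_(k+1) = -factorial(k + 3)/factorial(k + 6) + 1
s_(k+1) − s_k = 3/((k + 3)*(k + 4)*(k + 5)*(k + 6))
(s_(k+1) − s_k) − t_k = 0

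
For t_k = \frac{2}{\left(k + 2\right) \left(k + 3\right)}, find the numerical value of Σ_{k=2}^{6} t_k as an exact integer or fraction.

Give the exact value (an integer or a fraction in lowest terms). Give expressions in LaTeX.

Σ = 5/18

Step 1: r(k) = (k + 2)/(k + 4).
Take A(k)=k + 2, B(k)=k + 4, C(k)=1.
Solve (k + 2)·f(k+1) − (k + 3)·f(k) = 1.
Degrees (1,1,0) ⇒ d ≤ 1.
A polynomial solution: f(k) = k/2.
So s_k = (B(k−1)f/C)·t_k = (k*(k + 3)/2)·t_k = k/(k + 2).
Verify: 2/(k**2 + 5*k + 6) matches t_k.
Evaluate s at k=7 and k=2: 7/9 and 1/2; difference 5/18.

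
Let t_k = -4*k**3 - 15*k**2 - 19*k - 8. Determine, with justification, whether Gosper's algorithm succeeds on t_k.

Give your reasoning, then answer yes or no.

t_(k+1)/t_k = (4*k**3 + 27*k**2 + 61*k + 46)/(4*k**3 + 15*k**2 + 19*k + 8).
Gosper form: A/B · C(k+1)/C(k) with A=1, B=1, C=k**3 + 15*k**2/4 + 19*k/4 + 2.
Need (1)·f(k+1) − (1)·f(k) = k**3 + 15*k**2/4 + 19*k/4 + 2.
d = 4 from the (0,0,3) case.
Match coefficients ⇒ f(k) = k*(k + 1)**3/4.
Certificate R = B(k−1)f/C = k*(k + 1)**2/(4*k**2 + 11*k + 8) gives s_k = k*(-k**3 - 3*k**2 - 3*k - 1).
Check: Δs_k = -4*k**3 - 15*k**2 - 19*k - 8. ✓

Yes. s_k = k*(-k**3 - 3*k**2 - 3*k - 1).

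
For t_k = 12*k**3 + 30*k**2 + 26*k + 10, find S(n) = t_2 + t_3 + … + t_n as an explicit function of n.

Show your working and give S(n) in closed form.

S(n) = 3*n**4 + 16*n**3 + 31*n**2 + 28*n - 78

The ratio is (6*k**3 + 33*k**2 + 61*k + 39)/(6*k**3 + 15*k**2 + 13*k + 5).
A = 1, B = 1, C = k**3 + 5*k**2/2 + 13*k/6 + 5/6.
Solve (1)·f(k+1) − (1)·f(k) = k**3 + 5*k**2/2 + 13*k/6 + 5/6.
deg f ≤ 4 (via 0,0,3).
Match coefficients ⇒ f(k) = k*(3*k**3 + 4*k**2 + k + 2)/12.
Then R = B(k−1)f/C = k*(3*k**3 + 4*k**2 + k + 2)/(2*(6*k**3 + 15*k**2 + 13*k + 5)), so s_k = R(k)·t_k = k*(3*k**3 + 4*k**2 + k + 2).
Check: Δs_k = 12*k**3 + 30*k**2 + 26*k + 10. ✓
s_(n+1) = 3*n**4 + 16*n**3 + 31*n**2 + 28*n + 10 and s_(2) = 88, so S(n) = 3*n**4 + 16*n**3 + 31*n**2 + 28*n - 78.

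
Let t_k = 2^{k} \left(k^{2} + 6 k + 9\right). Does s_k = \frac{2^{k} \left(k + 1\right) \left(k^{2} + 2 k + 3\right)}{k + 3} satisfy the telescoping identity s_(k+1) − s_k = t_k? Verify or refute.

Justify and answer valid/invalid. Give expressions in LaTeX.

Invalid: residual \frac{2^{k + 1} \left(- k^{3} - 8 k^{2} - 25 k - 24\right)}{k^{2} + 7 k + 12} ≠ 0.

s_(k+1) = 2**(k + 1)*(k + 2)*(2*k + (k + 1)**2 + 5)/(k + 4)
s_(k+1) − s_k = 2**k*(k**4 + 11*k**3 + 47*k**2 + 85*k + 60)/(k**2 + 7*k + 12)
(s_(k+1) − s_k) − t_k = 2**(k + 1)*(-k**3 - 8*k**2 - 25*k - 24)/(k**2 + 7*k + 12)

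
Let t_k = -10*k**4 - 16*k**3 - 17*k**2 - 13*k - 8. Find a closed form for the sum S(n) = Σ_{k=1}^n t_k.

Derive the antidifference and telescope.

S(n) = n*(-2*n**4 - 9*n**3 - 17*n**2 - 19*n - 17)

Ratio r(k) = (10*k**4 + 56*k**3 + 125*k**2 + 135*k + 64)/(10*k**4 + 16*k**3 + 17*k**2 + 13*k + 8).
Factor: A=1; B=1; C=k**4 + 8*k**3/5 + 17*k**2/10 + 13*k/10 + 4/5.
f must satisfy (1)·f(k+1) − (1)·f(k) = k**4 + 8*k**3/5 + 17*k**2/10 + 13*k/10 + 4/5.
Degrees (0,0,4) ⇒ d ≤ 5.
Solving with deg f ≤ 5: f(k) = k*(2*k**4 - k**3 + k**2 + 2*k + 4)/10.
Certificate R = B(k−1)f/C = k*(2*k**4 - k**3 + k**2 + 2*k + 4)/(10*k**4 + 16*k**3 + 17*k**2 + 13*k + 8) gives s_k = k*(-2*k**4 + k**3 - k**2 - 2*k - 4).
s_(k+1) − s_k = -10*k**4 - 16*k**3 - 17*k**2 - 13*k - 8 = t_k.
Evaluate: s_(n+1) = -2*n**5 - 9*n**4 - 17*n**3 - 19*n**2 - 17*n - 8; subtract s_(1) = -8 ⇒ S(n) = n*(-2*n**4 - 9*n**3 - 17*n**2 - 19*n - 17).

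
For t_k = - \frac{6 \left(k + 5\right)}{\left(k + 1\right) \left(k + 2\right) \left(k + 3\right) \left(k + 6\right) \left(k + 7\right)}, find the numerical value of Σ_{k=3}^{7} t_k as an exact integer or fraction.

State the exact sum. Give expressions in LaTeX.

r(k) = (k + 1)*(k + 6)**2/((k + 4)*(k + 5)*(k + 8)) after simplifying.
Normal form (A,B,C) = (k + 1, k + 8, k**3 + 14*k**2 + 65*k + 100).
f must satisfy (k + 1)·f(k+1) − (k + 7)·f(k) = k**3 + 14*k**2 + 65*k + 100.
d = 6 from the (1,1,3) case.
Coefficient equations give f(k) = k*(k + 3)*(k + 4)**2*(k + 5)**2/36.
So s_k = (B(k−1)f/C)·t_k = (k*(k + 3)*(k + 4)*(k + 7)/36)·t_k = k*(-k**2 - 9*k - 20)/(6*(k**3 + 9*k**2 + 20*k + 12)).
Check: Δs_k = 6*(-k - 5)/(k**5 + 19*k**4 + 131*k**3 + 401*k**2 + 540*k + 252). ✓
Telescoping: Σ = s_(8) − s_(3) = -52/315 − (-7/45) = -1/105.

Σ = -1/105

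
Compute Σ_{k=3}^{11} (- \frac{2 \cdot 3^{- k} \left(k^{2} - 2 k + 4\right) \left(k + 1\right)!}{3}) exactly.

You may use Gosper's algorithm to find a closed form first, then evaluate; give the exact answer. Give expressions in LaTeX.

r(k) = (k + 2)*(-2*k + (k + 1)**2 + 2)/(3*(k**2 - 2*k + 4)) after simplifying.
Take A(k)=k/3 + 2/3, B(k)=1, C(k)=k**2 - 2*k + 4.
Key eq: (k/3 + 2/3)·f(k+1) = (1)·f(k) + (k**2 - 2*k + 4).
From deg A=1, deg B=0, deg C=2: d=1.
A polynomial solution: f(k) = 3*(k - 2).
Then R = B(k−1)f/C = 3*(k - 2)/(k**2 - 2*k + 4), so s_k = R(k)·t_k = -2*(k - 2)*factorial(k + 1)/3**k.
Verify: -2*(k**2 - 2*k + 4)*factorial(k + 1)/(3*3**k) matches t_k.
Evaluate s at k=12 and k=3: -512512000/2187 and -16/9; difference -512508112/2187.

Σ = -512508112/2187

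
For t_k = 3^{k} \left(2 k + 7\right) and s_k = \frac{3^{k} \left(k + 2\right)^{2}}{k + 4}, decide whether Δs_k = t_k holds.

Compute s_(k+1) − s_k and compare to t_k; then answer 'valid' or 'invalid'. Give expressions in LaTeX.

Invalid: residual \frac{4 \cdot 3^{k} \left(- k^{2} - 7 k - 13\right)}{k^{2} + 9 k + 20} ≠ 0.

s_(k+1) = 3**(k + 1)*(k + 3)**2/(k + 5)
s_(k+1) − s_k = 3**k*(2*k**3 + 21*k**2 + 75*k + 88)/(k**2 + 9*k + 20)
(s_(k+1) − s_k) − t_k = 4*3**k*(-k**2 - 7*k - 13)/(k**2 + 9*k + 20)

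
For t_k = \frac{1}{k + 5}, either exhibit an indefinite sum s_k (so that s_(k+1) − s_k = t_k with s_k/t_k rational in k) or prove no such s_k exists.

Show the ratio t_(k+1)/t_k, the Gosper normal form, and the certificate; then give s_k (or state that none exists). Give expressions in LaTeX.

no hypergeometric antidifference exists

Step 1: r(k) = (k + 5)/(k + 6).
Factor: A=k + 5; B=k + 6; C=1.
Set up (k + 5)·f(k+1) − (k + 5)·f(k) − (1) = 0.
Degrees (1,1,0) ⇒ d ≤ 0.
Write f(k) = c0. Then LHS − RHS = -1, requiring -1 = 0: contradictory. No certificate.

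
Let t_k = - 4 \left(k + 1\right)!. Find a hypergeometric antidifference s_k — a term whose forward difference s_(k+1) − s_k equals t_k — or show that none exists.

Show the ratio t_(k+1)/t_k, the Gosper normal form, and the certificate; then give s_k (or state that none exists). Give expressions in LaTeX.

not Gosper-summable; s_k does not exist

Ratio r(k) = k + 2.
Gosper form: A/B · C(k+1)/C(k) with A=k + 2, B=1, C=1.
Set up (k + 2)·f(k+1) − (1)·f(k) − (1) = 0.
From deg A=1, deg B=0, deg C=0: d=-1.
d = -1 < 0 ⇒ no nonzero polynomial f; not summable.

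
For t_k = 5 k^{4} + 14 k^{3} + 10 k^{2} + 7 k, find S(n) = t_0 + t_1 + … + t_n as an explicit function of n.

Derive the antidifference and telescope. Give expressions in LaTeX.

S(n) = n \left(n^{4} + 6 n^{3} + 12 n^{2} + 12 n + 5\right)

Compute t_(k+1)/t_k: get (5*k**4 + 34*k**3 + 82*k**2 + 89*k + 36)/(k*(5*k**3 + 14*k**2 + 10*k + 7)).
So A=1 and B=1, with C=k**4 + 14*k**3/5 + 2*k**2 + 7*k/5.
Key eq: (1)·f(k+1) = (1)·f(k) + (k**4 + 14*k**3/5 + 2*k**2 + 7*k/5).
From deg A=0, deg B=0, deg C=4: d=5.
A polynomial solution: f(k) = k*(k - 1)*(k**3 + 2*k**2 + 2)/5.
R(k) = B(k−1)·f(k)/C(k) = (k - 1)*(k**3 + 2*k**2 + 2)/(5*k**3 + 14*k**2 + 10*k + 7); s_k = R·t_k = k*(k**4 + k**3 - 2*k**2 + 2*k - 2).
Verify: k*(5*k**3 + 14*k**2 + 10*k + 7) matches t_k.
Evaluate: s_(n+1) = n*(n**4 + 6*n**3 + 12*n**2 + 12*n + 5); subtract s_(0) = 0 ⇒ S(n) = n*(n**4 + 6*n**3 + 12*n**2 + 12*n + 5).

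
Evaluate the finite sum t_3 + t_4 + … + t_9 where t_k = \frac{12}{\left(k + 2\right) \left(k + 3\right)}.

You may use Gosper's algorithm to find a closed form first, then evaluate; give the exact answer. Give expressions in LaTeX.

Σ = 7/5

t_(k+1)/t_k = (k + 2)/(k + 4).
Gosper form: A/B · C(k+1)/C(k) with A=k + 2, B=k + 4, C=1.
Solve (k + 2)·f(k+1) − (k + 3)·f(k) = 1.
Bound: deg f ≤ 1.
Coefficient equations give f(k) = k/2.
So s_k = (B(k−1)f/C)·t_k = (k*(k + 3)/2)·t_k = 6*k/(k + 2).
Verify: 12/(k**2 + 5*k + 6) matches t_k.
Telescoping: Σ = s_(10) − s_(3) = 5 − (18/5) = 7/5.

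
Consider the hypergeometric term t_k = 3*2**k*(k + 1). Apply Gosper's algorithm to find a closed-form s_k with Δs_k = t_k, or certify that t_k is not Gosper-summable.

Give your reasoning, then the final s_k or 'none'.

The ratio is 2*(k + 2)/(k + 1).
Factor: A=2; B=1; C=k + 1.
Solve (2)·f(k+1) − (1)·f(k) = k + 1.
Degrees (0,0,1) ⇒ d ≤ 1.
Solving with deg f ≤ 1: f(k) = k - 1.
Then R = B(k−1)f/C = (k - 1)/(k + 1), so s_k = R(k)·t_k = 3*2**k*(k - 1).
Check: Δs_k = 3*2**k*(k + 1). ✓

s_k = 3*2**k*(k - 1)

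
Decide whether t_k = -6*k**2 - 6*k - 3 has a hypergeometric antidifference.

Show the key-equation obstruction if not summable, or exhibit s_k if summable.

Yes. s_k = -2*k**3 - k.

Ratio r(k) = (2*k**2 + 6*k + 5)/(2*k**2 + 2*k + 1).
Factor: A=1; B=1; C=k**2 + k + 1/2.
Need (1)·f(k+1) − (1)·f(k) = k**2 + k + 1/2.
Degrees (0,0,2) ⇒ d ≤ 3.
Solve for f: f(k) = k*(2*k**2 + 1)/6 (degree 3 ≤ 3).
Get s_k = R·t_k = -2*k**3 - k with R(k) = B(k−1)f(k)/C(k) = k*(2*k**2 + 1)/(3*(2*k**2 + 2*k + 1)).
Verify: -6*k**2 - 6*k - 3 matches t_k.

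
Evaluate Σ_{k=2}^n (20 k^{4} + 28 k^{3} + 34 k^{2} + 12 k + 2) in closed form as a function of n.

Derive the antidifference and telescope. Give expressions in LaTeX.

The ratio is (10*k**4 + 54*k**3 + 119*k**2 + 122*k + 48)/(10*k**4 + 14*k**3 + 17*k**2 + 6*k + 1).
Normal form (A,B,C) = (1, 1, k**4 + 7*k**3/5 + 17*k**2/10 + 3*k/5 + 1/10).
Need (1)·f(k+1) − (1)·f(k) = k**4 + 7*k**3/5 + 17*k**2/10 + 3*k/5 + 1/10.
deg f ≤ 5 (via 0,0,4).
Coefficient equations give f(k) = k*(4*k**4 - 3*k**3 + 4*k**2 - 4*k + 1)/20.
Certificate R = B(k−1)f/C = k*(4*k**4 - 3*k**3 + 4*k**2 - 4*k + 1)/(2*(10*k**4 + 14*k**3 + 17*k**2 + 6*k + 1)) gives s_k = k*(4*k**4 - 3*k**3 + 4*k**2 - 4*k + 1).
Check: Δs_k = 20*k**4 + 28*k**3 + 34*k**2 + 12*k + 2. ✓
Σ_(k=2)^n t_k = s_(n+1) − s_(2) = (4*n**5 + 17*n**4 + 32*n**3 + 30*n**2 + 13*n + 2) − (98), i.e. 4*n**5 + 17*n**4 + 32*n**3 + 30*n**2 + 13*n - 96.

S(n) = 4 n^{5} + 17 n^{4} + 32 n^{3} + 30 n^{2} + 13 n - 96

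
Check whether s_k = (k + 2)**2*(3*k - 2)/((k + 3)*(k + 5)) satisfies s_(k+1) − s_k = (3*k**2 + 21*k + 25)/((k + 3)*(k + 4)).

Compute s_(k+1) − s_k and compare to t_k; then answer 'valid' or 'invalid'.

Invalid: residual 3*(-20*k**2 - 118*k - 141)/(k**4 + 18*k**3 + 119*k**2 + 342*k + 360) ≠ 0.

s_(k+1) = (k + 3)**2*(3*k + 1)/((k + 4)*(k + 6))
s_(k+1) − s_k = (3*k**4 + 54*k**3 + 286*k**2 + 551*k + 327)/(k**4 + 18*k**3 + 119*k**2 + 342*k + 360)
(s_(k+1) − s_k) − t_k = 3*(-20*k**2 - 118*k - 141)/(k**4 + 18*k**3 + 119*k**2 + 342*k + 360)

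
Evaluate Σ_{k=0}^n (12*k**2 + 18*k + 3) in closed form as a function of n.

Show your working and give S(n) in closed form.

r(k) = (4*k**2 + 14*k + 11)/(4*k**2 + 6*k + 1) after simplifying.
Factor: A=1; B=1; C=k**2 + 3*k/2 + 1/4.
Key eq: (1)·f(k+1) = (1)·f(k) + (k**2 + 3*k/2 + 1/4).
From deg A=0, deg B=0, deg C=2: d=3.
Coefficient equations give f(k) = k*(4*k**2 + 3*k - 4)/12.
R(k) = B(k−1)·f(k)/C(k) = k*(4*k**2 + 3*k - 4)/(3*(4*k**2 + 6*k + 1)); s_k = R·t_k = k*(4*k**2 + 3*k - 4).
Verify: 12*k**2 + 18*k + 3 matches t_k.
Evaluate: s_(n+1) = 4*n**3 + 15*n**2 + 14*n + 3; subtract s_(0) = 0 ⇒ S(n) = 4*n**3 + 15*n**2 + 14*n + 3.

S(n) = 4*n**3 + 15*n**2 + 14*n + 3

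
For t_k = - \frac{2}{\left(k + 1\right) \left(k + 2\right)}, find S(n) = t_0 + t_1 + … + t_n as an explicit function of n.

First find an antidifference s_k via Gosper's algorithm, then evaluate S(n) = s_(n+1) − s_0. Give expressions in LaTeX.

S(n) = \frac{2 \left(- n - 1\right)}{n + 2}

Ratio r(k) = (k + 1)/(k + 3).
Normal form (A,B,C) = (k + 1, k + 3, 1).
Key eq: (k + 1)·f(k+1) = (k + 2)·f(k) + (1).
From deg A=1, deg B=1, deg C=0: d=1.
A polynomial solution: f(k) = k.
So s_k = (B(k−1)f/C)·t_k = (k*(k + 2))·t_k = -2*k/(k + 1).
Check: Δs_k = -2/(k**2 + 3*k + 2). ✓
Telescope: S(n) = s_(n+1) − s_(0) = 2*(-n - 1)/(n + 2) − (0) = 2*(-n - 1)/(n + 2).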